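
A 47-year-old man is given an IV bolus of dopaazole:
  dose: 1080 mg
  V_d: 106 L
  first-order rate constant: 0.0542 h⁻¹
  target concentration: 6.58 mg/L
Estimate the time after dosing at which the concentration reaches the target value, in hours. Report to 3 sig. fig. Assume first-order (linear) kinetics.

8.07 h

C₀ = Dose / Vd = 1080 / 106 = 10.19 mg/L
t = ln(C₀ / C) / k = ln(10.19 / 6.58) / 0.05420
  = ln(1.549) / 0.05420 = 0.4376 / 0.05420 = 8.074 h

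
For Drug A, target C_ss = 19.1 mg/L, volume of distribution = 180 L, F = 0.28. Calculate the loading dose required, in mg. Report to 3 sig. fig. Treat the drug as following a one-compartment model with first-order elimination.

12300 mg

LD = Css × Vd / F = 19.1 × 180 / 0.28 = 12280 mg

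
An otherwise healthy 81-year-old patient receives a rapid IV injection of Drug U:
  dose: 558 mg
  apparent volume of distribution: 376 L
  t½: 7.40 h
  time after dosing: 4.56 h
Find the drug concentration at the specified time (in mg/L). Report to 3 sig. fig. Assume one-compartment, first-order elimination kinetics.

C₀ = Dose / Vd = 558.0 / 376 = 1.484 mg/L
k = ln2 / t½ = 0.693147 / 7.40 = 0.09367 h⁻¹
C = C₀ · e^(−k·t) = 1.484 × e^(−0.09367 × 4.56)
  = 1.484 × 0.6524 = 0.9682 mg/L

0.968 mg/L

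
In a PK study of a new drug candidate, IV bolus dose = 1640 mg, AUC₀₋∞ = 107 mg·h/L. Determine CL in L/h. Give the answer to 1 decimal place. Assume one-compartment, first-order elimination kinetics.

CL = Dose / AUC = 1640 / 107 = 15.33 L/h

15.3 L/h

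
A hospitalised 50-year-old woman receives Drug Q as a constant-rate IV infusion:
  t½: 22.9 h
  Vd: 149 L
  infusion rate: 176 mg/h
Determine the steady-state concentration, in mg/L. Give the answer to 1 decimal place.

39.0 mg/L

k = ln2 / t½ = 0.693147 / 22.9 = 0.03027 h⁻¹
CL = k × Vd = 0.03027 × 149 = 4.510 L/h
At steady state Css = R₀ / CL = 176 / 4.510 = 39.02 mg/L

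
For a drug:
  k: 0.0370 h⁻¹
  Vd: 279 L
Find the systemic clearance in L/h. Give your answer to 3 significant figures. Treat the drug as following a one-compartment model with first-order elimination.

CL = k × Vd = 0.0370 × 279 = 10.32 L/h

10.3 L/h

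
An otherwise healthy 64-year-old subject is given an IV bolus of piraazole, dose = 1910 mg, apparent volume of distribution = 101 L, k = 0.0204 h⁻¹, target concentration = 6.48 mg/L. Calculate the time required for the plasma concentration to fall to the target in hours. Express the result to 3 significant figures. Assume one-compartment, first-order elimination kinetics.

C₀ = Dose / Vd = 1910 / 101 = 18.91 mg/L
t = ln(C₀ / C) / k = ln(18.91 / 6.48) / 0.02040
  = ln(2.918) / 0.02040 = 1.071 / 0.02040 = 52.50 h

52.5 h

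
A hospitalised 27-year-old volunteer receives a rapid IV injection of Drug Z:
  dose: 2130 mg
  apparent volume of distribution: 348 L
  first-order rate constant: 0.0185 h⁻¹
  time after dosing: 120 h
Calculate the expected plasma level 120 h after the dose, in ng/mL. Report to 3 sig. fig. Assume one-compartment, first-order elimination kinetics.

C₀ = Dose / Vd = 2130 / 348 = 6.121 mg/L
C = C₀ · e^(−k·t) = 6.121 × e^(−0.01850 × 120)
  = 6.121 × 0.1086 = 0.6647 mg/L
Convert: 0.6647 mg/L × 1000 = 664.7 ng/mL

665 ng/mL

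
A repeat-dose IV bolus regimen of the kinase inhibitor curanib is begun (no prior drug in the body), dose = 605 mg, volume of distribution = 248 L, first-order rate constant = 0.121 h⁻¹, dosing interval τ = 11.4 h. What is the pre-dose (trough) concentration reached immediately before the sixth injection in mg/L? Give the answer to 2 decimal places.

C₀ per dose = Dose / Vd = 605 / 248 = 2.440 mg/L
Fraction remaining after one interval: r = e^(−kτ) = e^(−0.1210 × 11.4) = 0.2517
Before dose 6, 5 doses have been given (aged 1τ, 2τ, 3τ, 4τ, 5τ).
C_trough = C₀ × (r + r² + … + r^5) = C₀ × r(1−r^5)/(1−r)
        = 2.440 × 0.2517 × (1 − 0.001010) / (1 − 0.2517) = 0.8199 mg/L

0.82 mg/L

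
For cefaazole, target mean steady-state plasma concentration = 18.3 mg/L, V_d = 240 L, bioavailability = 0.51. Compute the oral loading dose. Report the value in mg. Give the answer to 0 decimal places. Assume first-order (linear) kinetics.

8612 mg

LD = Css × Vd / F = 18.3 × 240 / 0.51 = 8612 mg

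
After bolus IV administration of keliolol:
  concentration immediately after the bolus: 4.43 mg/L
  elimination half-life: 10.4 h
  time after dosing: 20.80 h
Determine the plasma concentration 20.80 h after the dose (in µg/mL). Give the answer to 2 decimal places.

1.11 µg/mL

k = ln2 / t½ = 0.693147 / 10.4 = 0.06665 h⁻¹
t / t½ = 20.80 / 10.4 = 2 half-lives
C = C₀ × (1/2)^2 = 4.430 × 0.2500 = 1.108 mg/L
(1.108 mg/L = 1.108 µg/mL)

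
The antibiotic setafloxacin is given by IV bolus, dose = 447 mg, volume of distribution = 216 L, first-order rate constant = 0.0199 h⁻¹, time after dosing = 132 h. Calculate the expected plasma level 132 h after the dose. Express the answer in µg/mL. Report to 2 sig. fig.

0.15 µg/mL

C₀ = Dose / Vd = 447.0 / 216 = 2.069 mg/L
C = C₀ · e^(−k·t) = 2.069 × e^(−0.01990 × 132)
  = 2.069 × 0.07231 = 0.1496 mg/L
(0.1496 mg/L = 0.1496 µg/mL)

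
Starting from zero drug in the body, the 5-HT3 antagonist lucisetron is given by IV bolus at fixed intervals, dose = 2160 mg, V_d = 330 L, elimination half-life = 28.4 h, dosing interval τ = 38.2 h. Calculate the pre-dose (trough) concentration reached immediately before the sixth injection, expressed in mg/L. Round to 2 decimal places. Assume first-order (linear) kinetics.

4.21 mg/L

C₀ per dose = Dose / Vd = 2160 / 330 = 6.545 mg/L
k = ln2 / t½ = 0.693147 / 28.4 = 0.02441 h⁻¹
Fraction remaining after one interval: r = e^(−kτ) = e^(−0.02441 × 38.2) = 0.3936
Before dose 6, 5 doses have been given (aged 1τ, 2τ, 3τ, 4τ, 5τ).
C_trough = C₀ × (r + r² + … + r^5) = C₀ × r(1−r^5)/(1−r)
        = 6.545 × 0.3936 × (1 − 0.009447) / (1 − 0.3936) = 4.208 mg/L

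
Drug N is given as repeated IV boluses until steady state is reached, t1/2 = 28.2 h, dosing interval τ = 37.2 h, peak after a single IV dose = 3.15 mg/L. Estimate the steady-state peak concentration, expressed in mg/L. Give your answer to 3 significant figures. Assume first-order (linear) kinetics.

5.26 mg/L

k = ln2 / t½ = 0.693147 / 28.2 = 0.02458 h⁻¹
e^(−kτ) = e^(−0.02458 × 37.2) = 0.4008
Accumulation ratio R = 1 / (1 − e^(−kτ)) = 1 / (1 − 0.4008) = 1.669
Steady-state peak = C₀ × R = 3.15 × 1.669 = 5.257 mg/L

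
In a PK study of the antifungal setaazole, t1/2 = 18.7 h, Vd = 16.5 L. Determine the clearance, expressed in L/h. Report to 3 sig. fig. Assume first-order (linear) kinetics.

k = ln2 / t½ = 0.693147 / 18.7 = 0.03707 h⁻¹
CL = k × Vd = 0.03707 × 16.5 = 0.6117 L/h

0.612 L/h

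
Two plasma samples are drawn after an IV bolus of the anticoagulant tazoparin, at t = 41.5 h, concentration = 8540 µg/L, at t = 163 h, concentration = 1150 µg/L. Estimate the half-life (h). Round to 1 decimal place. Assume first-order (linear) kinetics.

k = ln(C₁/C₂) / (t₂ − t₁) = ln(8540/1150) / (163 − 41.5)
  = 2.005 / 121.5 = 0.01650 h⁻¹
t½ = ln2 / k = 0.693147 / 0.01650 = 42.01 h

42.0 h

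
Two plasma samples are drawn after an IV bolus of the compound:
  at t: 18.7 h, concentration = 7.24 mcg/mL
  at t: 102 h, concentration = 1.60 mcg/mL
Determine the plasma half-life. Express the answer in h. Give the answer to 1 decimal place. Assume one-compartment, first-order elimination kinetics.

k = ln(C₁/C₂) / (t₂ − t₁) = ln(7.24/1.60) / (102 − 18.7)
  = 1.510 / 83.30 = 0.01813 h⁻¹
t½ = ln2 / k = 0.693147 / 0.01813 = 38.23 h

38.2 h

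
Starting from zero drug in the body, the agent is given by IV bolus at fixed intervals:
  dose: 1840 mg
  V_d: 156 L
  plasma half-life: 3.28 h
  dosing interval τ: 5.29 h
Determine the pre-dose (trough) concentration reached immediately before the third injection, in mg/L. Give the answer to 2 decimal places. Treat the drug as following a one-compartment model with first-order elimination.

C₀ per dose = Dose / Vd = 1840 / 156 = 11.79 mg/L
k = ln2 / t½ = 0.693147 / 3.28 = 0.2113 h⁻¹
Fraction remaining after one interval: r = e^(−kτ) = e^(−0.2113 × 5.29) = 0.3270
Before dose 3, 2 doses have been given (aged 1τ, 2τ).
C_trough = C₀ × (r + r²) = 11.79 × (0.3270 + 0.1069) = 5.116 mg/L

5.12 mg/L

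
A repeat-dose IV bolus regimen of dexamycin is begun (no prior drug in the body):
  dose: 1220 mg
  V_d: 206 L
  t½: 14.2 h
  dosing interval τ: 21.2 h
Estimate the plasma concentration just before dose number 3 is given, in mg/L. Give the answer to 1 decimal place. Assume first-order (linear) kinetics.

C₀ per dose = Dose / Vd = 1220 / 206 = 5.922 mg/L
k = ln2 / t½ = 0.693147 / 14.2 = 0.04881 h⁻¹
Fraction remaining after one interval: r = e^(−kτ) = e^(−0.04881 × 21.2) = 0.3553
Before dose 3, 2 doses have been given (aged 1τ, 2τ).
C_trough = C₀ × (r + r²) = 5.922 × (0.3553 + 0.1262) = 2.851 mg/L

2.9 mg/L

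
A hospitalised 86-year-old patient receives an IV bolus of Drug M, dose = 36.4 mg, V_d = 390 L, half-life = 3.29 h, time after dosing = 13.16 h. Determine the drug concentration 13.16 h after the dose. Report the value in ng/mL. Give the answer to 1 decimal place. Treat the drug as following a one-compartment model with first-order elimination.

5.8 ng/mL

C₀ = Dose / Vd = 36.40 / 390 = 0.09333 mg/L
k = ln2 / t½ = 0.693147 / 3.29 = 0.2107 h⁻¹
t / t½ = 13.16 / 3.29 = 4 half-lives
C = C₀ × (1/2)^4 = 0.09333 × 0.06250 = 0.005833 mg/L
Convert: 0.005833 mg/L × 1000 = 5.833 ng/mL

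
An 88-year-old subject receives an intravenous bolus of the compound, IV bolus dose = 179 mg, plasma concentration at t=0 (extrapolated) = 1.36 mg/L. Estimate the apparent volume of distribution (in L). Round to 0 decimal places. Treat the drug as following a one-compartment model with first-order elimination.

Vd = Dose / C₀ = 179.0 / 1.36 = 131.6 L

132 L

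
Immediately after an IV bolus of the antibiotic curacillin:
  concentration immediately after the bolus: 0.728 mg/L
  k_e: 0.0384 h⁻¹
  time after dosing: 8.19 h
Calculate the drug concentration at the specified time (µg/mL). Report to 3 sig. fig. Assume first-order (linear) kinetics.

C = C₀ · e^(−k·t) = 0.7280 × e^(−0.03840 × 8.19)
  = 0.7280 × 0.7302 = 0.5316 mg/L
(0.5316 mg/L = 0.5316 µg/mL)

0.532 µg/mL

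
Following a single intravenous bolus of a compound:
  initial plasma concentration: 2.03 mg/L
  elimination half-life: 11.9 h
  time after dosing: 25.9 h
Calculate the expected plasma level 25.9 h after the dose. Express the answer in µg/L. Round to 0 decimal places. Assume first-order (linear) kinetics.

k = ln2 / t½ = 0.693147 / 11.9 = 0.05825 h⁻¹
C = C₀ · e^(−k·t) = 2.030 × e^(−0.05825 × 25.9)
  = 2.030 × 0.2212 = 0.4490 mg/L
Convert: 0.4490 mg/L × 1000 = 449.0 µg/L

449 µg/L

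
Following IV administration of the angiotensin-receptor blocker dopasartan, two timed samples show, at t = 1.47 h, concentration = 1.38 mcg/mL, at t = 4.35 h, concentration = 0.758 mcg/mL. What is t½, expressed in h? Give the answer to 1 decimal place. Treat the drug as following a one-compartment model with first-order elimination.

k = ln(C₁/C₂) / (t₂ − t₁) = ln(1.38/0.758) / (4.35 − 1.47)
  = 0.5992 / 2.880 = 0.2081 h⁻¹
t½ = ln2 / k = 0.693147 / 0.2081 = 3.331 h

3.3 h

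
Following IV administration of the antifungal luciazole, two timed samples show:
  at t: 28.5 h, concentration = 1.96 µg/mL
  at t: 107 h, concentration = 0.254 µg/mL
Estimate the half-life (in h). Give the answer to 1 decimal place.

k = ln(C₁/C₂) / (t₂ − t₁) = ln(1.96/0.254) / (107 − 28.5)
  = 2.043 / 78.50 = 0.02603 h⁻¹
t½ = ln2 / k = 0.693147 / 0.02603 = 26.63 h

26.6 h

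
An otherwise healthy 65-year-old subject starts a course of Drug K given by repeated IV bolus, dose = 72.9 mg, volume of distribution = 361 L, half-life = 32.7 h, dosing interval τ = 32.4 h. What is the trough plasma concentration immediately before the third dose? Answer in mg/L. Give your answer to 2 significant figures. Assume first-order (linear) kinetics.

0.15 mg/L

C₀ per dose = Dose / Vd = 72.9 / 361 = 0.2019 mg/L
k = ln2 / t½ = 0.693147 / 32.7 = 0.02120 h⁻¹
Fraction remaining after one interval: r = e^(−kτ) = e^(−0.02120 × 32.4) = 0.5031
Before dose 3, 2 doses have been given (aged 1τ, 2τ).
C_trough = C₀ × (r + r²) = 0.2019 × (0.5031 + 0.2531) = 0.1527 mg/L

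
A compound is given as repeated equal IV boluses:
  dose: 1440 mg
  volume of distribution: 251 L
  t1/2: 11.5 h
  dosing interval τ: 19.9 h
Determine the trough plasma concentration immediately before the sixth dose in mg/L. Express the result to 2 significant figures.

2.5 mg/L

C₀ per dose = Dose / Vd = 1440 / 251 = 5.737 mg/L
k = ln2 / t½ = 0.693147 / 11.5 = 0.06027 h⁻¹
Fraction remaining after one interval: r = e^(−kτ) = e^(−0.06027 × 19.9) = 0.3014
Before dose 6, 5 doses have been given (aged 1τ, 2τ, 3τ, 4τ, 5τ).
C_trough = C₀ × (r + r² + … + r^5) = C₀ × r(1−r^5)/(1−r)
        = 5.737 × 0.3014 × (1 − 0.002487) / (1 − 0.3014) = 2.469 mg/L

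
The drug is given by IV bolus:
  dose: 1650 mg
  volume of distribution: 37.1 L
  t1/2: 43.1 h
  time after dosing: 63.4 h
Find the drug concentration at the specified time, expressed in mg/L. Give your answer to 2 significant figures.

C₀ = Dose / Vd = 1650 / 37.1 = 44.47 mg/L
k = ln2 / t½ = 0.693147 / 43.1 = 0.01608 h⁻¹
C = C₀ · e^(−k·t) = 44.47 × e^(−0.01608 × 63.4)
  = 44.47 × 0.3608 = 16.04 mg/L

16 mg/L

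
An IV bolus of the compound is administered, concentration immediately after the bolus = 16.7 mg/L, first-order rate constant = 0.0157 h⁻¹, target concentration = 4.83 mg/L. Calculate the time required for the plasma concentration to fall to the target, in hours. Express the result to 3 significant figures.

t = ln(C₀ / C) / k = ln(16.70 / 4.83) / 0.01570
  = ln(3.458) / 0.01570 = 1.241 / 0.01570 = 79.04 h

79.0 h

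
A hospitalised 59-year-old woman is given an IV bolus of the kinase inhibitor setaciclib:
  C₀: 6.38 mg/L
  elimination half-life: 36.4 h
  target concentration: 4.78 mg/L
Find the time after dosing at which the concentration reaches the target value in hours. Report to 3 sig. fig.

15.2 h

k = ln2 / t½ = 0.693147 / 36.4 = 0.01904 h⁻¹
t = ln(C₀ / C) / k = ln(6.380 / 4.78) / 0.01904
  = ln(1.335) / 0.01904 = 0.2889 / 0.01904 = 15.17 h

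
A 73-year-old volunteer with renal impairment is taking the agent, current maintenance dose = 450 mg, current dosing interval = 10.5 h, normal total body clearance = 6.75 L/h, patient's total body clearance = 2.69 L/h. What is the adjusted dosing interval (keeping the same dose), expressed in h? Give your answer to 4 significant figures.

To keep the same average steady-state level, dosing rate must scale with clearance.
CL ratio = 2.69 / 6.75 = 0.3985
New interval (same dose) = 10.5 / 0.3985 = 26.35 h

26.35 h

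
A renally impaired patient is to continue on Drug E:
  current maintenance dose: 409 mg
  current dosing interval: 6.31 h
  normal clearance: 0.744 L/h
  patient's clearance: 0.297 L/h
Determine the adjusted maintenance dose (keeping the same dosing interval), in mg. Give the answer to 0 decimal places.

163 mg

To keep the same average steady-state level, dosing rate must scale with clearance.
CL ratio = 0.297 / 0.744 = 0.3992
New dose (same interval) = 409 × 0.3992 = 163.3 mg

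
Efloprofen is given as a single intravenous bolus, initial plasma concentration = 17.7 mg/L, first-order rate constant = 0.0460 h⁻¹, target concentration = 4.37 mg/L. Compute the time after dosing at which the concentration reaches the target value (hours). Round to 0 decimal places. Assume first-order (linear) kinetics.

t = ln(C₀ / C) / k = ln(17.70 / 4.37) / 0.04600
  = ln(4.050) / 0.04600 = 1.399 / 0.04600 = 30.41 h

30 h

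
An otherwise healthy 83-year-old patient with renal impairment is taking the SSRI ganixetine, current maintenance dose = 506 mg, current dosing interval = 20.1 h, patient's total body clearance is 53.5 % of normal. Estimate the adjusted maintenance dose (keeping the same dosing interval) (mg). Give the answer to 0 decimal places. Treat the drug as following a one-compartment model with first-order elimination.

271 mg

To keep the same average steady-state level, dosing rate must scale with clearance.
CL ratio = 53.5 / 100 = 0.5350
New dose (same interval) = 506 × 0.5350 = 270.7 mg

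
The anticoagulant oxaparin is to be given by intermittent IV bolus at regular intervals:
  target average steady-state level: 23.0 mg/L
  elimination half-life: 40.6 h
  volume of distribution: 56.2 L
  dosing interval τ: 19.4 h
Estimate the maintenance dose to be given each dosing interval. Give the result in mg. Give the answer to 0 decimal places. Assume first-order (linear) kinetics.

428 mg

k = ln2 / t½ = 0.693147 / 40.6 = 0.01707 h⁻¹
CL = k × Vd = 0.01707 × 56.2 = 0.9593 L/h
At steady state, Dose/τ = Css × CL.
Dose = Css × CL × τ = 23.0 × 0.9593 × 19.4 = 428.0 mg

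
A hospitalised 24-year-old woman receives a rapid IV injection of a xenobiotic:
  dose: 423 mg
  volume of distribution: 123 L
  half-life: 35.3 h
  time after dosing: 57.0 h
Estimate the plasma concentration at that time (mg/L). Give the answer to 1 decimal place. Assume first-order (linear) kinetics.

C₀ = Dose / Vd = 423.0 / 123 = 3.439 mg/L
k = ln2 / t½ = 0.693147 / 35.3 = 0.01964 h⁻¹
C = C₀ · e^(−k·t) = 3.439 × e^(−0.01964 × 57.0)
  = 3.439 × 0.3264 = 1.122 mg/L

1.1 mg/L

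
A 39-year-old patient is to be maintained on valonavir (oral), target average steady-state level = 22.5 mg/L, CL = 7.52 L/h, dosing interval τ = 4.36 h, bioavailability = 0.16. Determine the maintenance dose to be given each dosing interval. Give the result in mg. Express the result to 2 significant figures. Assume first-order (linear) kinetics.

4600 mg

At steady state, F × (Dose/τ) = Css × CL.
Dose = Css × CL × τ / F = 22.5 × 7.520 × 4.36 / 0.16 = 4611 mg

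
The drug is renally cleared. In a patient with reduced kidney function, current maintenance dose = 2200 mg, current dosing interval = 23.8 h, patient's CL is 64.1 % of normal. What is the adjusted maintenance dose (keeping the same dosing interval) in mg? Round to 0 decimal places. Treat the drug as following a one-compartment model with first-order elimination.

To keep the same average steady-state level, dosing rate must scale with clearance.
CL ratio = 64.1 / 100 = 0.6410
New dose (same interval) = 2200 × 0.6410 = 1410 mg

1410 mg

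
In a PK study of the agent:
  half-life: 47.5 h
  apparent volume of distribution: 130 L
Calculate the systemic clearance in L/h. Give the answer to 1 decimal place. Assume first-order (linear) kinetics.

1.9 L/h

k = ln2 / t½ = 0.693147 / 47.5 = 0.01459 h⁻¹
CL = k × Vd = 0.01459 × 130 = 1.897 L/h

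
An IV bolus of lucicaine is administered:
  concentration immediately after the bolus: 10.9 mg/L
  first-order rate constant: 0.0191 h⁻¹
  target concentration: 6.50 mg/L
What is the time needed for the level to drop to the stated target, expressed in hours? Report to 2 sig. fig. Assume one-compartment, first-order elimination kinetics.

t = ln(C₀ / C) / k = ln(10.90 / 6.50) / 0.01910
  = ln(1.677) / 0.01910 = 0.5170 / 0.01910 = 27.07 h

27 h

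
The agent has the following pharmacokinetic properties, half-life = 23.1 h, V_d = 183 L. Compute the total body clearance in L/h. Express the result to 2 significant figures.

5.5 L/h

k = ln2 / t½ = 0.693147 / 23.1 = 0.03001 h⁻¹
CL = k × Vd = 0.03001 × 183 = 5.492 L/h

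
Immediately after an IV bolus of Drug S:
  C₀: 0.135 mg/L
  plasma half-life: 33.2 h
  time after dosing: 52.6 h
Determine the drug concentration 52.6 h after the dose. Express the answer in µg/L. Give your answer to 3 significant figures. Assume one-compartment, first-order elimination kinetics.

45.0 µg/L

k = ln2 / t½ = 0.693147 / 33.2 = 0.02088 h⁻¹
C = C₀ · e^(−k·t) = 0.1350 × e^(−0.02088 × 52.6)
  = 0.1350 × 0.3334 = 0.04501 mg/L
Convert: 0.04501 mg/L × 1000 = 45.01 µg/L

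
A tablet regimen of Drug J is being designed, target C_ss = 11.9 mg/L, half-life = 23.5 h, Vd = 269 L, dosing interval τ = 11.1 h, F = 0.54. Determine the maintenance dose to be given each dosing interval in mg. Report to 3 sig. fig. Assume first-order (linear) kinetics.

k = ln2 / t½ = 0.693147 / 23.5 = 0.02950 h⁻¹
CL = k × Vd = 0.02950 × 269 = 7.936 L/h
At steady state, F × (Dose/τ) = Css × CL.
Dose = Css × CL × τ / F = 11.9 × 7.936 × 11.1 / 0.54 = 1941 mg

1940 mg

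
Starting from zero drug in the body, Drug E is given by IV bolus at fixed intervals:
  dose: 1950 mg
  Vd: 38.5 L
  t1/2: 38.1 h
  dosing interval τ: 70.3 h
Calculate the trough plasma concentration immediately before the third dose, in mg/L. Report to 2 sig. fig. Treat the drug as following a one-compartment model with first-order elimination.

C₀ per dose = Dose / Vd = 1950 / 38.5 = 50.65 mg/L
k = ln2 / t½ = 0.693147 / 38.1 = 0.01819 h⁻¹
Fraction remaining after one interval: r = e^(−kτ) = e^(−0.01819 × 70.3) = 0.2784
Before dose 3, 2 doses have been given (aged 1τ, 2τ).
C_trough = C₀ × (r + r²) = 50.65 × (0.2784 + 0.07751) = 18.03 mg/L

18 mg/L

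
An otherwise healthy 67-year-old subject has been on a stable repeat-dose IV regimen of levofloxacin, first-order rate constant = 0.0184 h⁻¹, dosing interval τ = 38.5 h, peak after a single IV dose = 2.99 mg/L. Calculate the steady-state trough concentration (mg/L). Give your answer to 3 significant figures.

2.90 mg/L

e^(−kτ) = e^(−0.01840 × 38.5) = 0.4924
Accumulation ratio R = 1 / (1 − e^(−kτ)) = 1 / (1 − 0.4924) = 1.970
Steady-state trough = C₀ × R × e^(−kτ) = 2.99 × 1.970 × 0.4924 = 2.900 mg/L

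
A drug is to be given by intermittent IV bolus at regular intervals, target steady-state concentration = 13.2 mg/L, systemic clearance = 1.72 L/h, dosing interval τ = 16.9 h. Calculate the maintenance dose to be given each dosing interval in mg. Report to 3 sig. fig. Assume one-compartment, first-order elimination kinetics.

384 mg

At steady state, Dose/τ = Css × CL.
Dose = Css × CL × τ = 13.2 × 1.720 × 16.9 = 383.7 mg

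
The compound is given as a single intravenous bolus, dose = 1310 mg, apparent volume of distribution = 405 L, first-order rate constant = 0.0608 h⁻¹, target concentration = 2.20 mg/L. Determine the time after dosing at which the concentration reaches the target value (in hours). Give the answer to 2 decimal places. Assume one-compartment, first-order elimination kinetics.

C₀ = Dose / Vd = 1310 / 405 = 3.235 mg/L
t = ln(C₀ / C) / k = ln(3.235 / 2.20) / 0.06080
  = ln(1.470) / 0.06080 = 0.3853 / 0.06080 = 6.337 h

6.34 h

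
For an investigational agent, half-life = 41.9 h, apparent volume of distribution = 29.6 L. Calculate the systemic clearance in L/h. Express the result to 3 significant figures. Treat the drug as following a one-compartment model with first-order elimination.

k = ln2 / t½ = 0.693147 / 41.9 = 0.01654 h⁻¹
CL = k × Vd = 0.01654 × 29.6 = 0.4896 L/h

0.490 L/h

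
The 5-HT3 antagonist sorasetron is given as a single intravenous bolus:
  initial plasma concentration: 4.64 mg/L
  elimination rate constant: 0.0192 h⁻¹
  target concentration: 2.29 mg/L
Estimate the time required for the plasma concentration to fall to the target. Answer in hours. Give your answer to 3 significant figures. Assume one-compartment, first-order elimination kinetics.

t = ln(C₀ / C) / k = ln(4.640 / 2.29) / 0.01920
  = ln(2.026) / 0.01920 = 0.7061 / 0.01920 = 36.78 h

36.8 h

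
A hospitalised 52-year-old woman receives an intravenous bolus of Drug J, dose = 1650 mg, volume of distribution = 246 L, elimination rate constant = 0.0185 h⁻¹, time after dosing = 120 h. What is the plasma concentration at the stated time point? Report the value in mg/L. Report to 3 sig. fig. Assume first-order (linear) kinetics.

0.728 mg/L

C₀ = Dose / Vd = 1650 / 246 = 6.707 mg/L
C = C₀ · e^(−k·t) = 6.707 × e^(−0.01850 × 120)
  = 6.707 × 0.1086 = 0.7284 mg/L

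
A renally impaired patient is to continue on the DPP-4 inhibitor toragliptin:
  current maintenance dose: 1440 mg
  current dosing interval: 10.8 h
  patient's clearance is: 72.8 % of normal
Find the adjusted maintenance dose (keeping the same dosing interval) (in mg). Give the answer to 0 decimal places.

To keep the same average steady-state level, dosing rate must scale with clearance.
CL ratio = 72.8 / 100 = 0.7280
New dose (same interval) = 1440 × 0.7280 = 1048 mg

1048 mg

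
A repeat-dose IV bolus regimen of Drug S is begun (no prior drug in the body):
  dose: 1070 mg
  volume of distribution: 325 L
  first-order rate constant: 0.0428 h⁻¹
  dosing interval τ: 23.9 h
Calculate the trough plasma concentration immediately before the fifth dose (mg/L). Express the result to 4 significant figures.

1.817 mg/L

C₀ per dose = Dose / Vd = 1070 / 325 = 3.292 mg/L
Fraction remaining after one interval: r = e^(−kτ) = e^(−0.04280 × 23.9) = 0.3595
Before dose 5, 4 doses have been given (aged 1τ, 2τ, 3τ, 4τ).
C_trough = C₀ × (r + r² + … + r^4) = C₀ × r(1−r^4)/(1−r)
        = 3.292 × 0.3595 × (1 − 0.01670) / (1 − 0.3595) = 1.817 mg/L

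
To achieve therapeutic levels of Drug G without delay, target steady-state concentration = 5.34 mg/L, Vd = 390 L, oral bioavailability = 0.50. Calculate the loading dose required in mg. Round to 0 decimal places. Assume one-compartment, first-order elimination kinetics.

LD = Css × Vd / F = 5.34 × 390 / 0.50 = 4165 mg

4165 mg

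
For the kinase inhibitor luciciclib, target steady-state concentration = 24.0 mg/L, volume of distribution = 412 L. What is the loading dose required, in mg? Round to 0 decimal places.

LD = Css × Vd = 24.0 × 412 = 9888 mg

9888 mg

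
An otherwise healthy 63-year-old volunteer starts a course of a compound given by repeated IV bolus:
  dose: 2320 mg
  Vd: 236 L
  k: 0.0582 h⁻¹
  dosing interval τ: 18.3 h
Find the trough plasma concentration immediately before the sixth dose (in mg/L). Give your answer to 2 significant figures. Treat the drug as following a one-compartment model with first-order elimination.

5.1 mg/L

C₀ per dose = Dose / Vd = 2320 / 236 = 9.831 mg/L
Fraction remaining after one interval: r = e^(−kτ) = e^(−0.05820 × 18.3) = 0.3447
Before dose 6, 5 doses have been given (aged 1τ, 2τ, 3τ, 4τ, 5τ).
C_trough = C₀ × (r + r² + … + r^5) = C₀ × r(1−r^5)/(1−r)
        = 9.831 × 0.3447 × (1 − 0.004866) / (1 − 0.3447) = 5.146 mg/L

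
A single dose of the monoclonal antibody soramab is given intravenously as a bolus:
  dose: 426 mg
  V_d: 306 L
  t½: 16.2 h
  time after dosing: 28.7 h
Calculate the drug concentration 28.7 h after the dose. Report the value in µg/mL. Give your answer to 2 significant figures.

C₀ = Dose / Vd = 426.0 / 306 = 1.392 mg/L
k = ln2 / t½ = 0.693147 / 16.2 = 0.04279 h⁻¹
C = C₀ · e^(−k·t) = 1.392 × e^(−0.04279 × 28.7)
  = 1.392 × 0.2929 = 0.4077 mg/L
(0.4077 mg/L = 0.4077 µg/mL)

0.41 µg/mL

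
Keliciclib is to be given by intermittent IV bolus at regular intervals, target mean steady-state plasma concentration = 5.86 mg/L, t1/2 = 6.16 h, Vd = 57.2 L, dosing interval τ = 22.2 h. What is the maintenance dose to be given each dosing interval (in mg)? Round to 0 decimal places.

837 mg

k = ln2 / t½ = 0.693147 / 6.16 = 0.1125 h⁻¹
CL = k × Vd = 0.1125 × 57.2 = 6.435 L/h
At steady state, Dose/τ = Css × CL.
Dose = Css × CL × τ = 5.86 × 6.435 × 22.2 = 837.1 mg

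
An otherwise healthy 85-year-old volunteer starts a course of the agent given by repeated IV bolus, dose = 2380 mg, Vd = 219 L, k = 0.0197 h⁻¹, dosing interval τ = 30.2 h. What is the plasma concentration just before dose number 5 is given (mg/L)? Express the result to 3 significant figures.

12.1 mg/L

C₀ per dose = Dose / Vd = 2380 / 219 = 10.87 mg/L
Fraction remaining after one interval: r = e^(−kτ) = e^(−0.01970 × 30.2) = 0.5516
Before dose 5, 4 doses have been given (aged 1τ, 2τ, 3τ, 4τ).
C_trough = C₀ × (r + r² + … + r^4) = C₀ × r(1−r^4)/(1−r)
        = 10.87 × 0.5516 × (1 − 0.09258) / (1 − 0.5516) = 12.13 mg/L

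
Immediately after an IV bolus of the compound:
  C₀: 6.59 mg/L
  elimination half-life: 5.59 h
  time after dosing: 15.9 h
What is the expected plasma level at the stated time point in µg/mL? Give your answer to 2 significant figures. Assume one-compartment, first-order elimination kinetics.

k = ln2 / t½ = 0.693147 / 5.59 = 0.1240 h⁻¹
C = C₀ · e^(−k·t) = 6.590 × e^(−0.1240 × 15.9)
  = 6.590 × 0.1392 = 0.9173 mg/L
(0.9173 mg/L = 0.9173 µg/mL)

0.92 µg/mL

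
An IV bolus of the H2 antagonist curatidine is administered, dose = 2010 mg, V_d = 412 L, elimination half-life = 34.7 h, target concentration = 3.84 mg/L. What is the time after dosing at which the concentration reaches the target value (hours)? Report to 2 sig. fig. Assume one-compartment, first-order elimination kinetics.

12 h

C₀ = Dose / Vd = 2010 / 412 = 4.879 mg/L
k = ln2 / t½ = 0.693147 / 34.7 = 0.01998 h⁻¹
t = ln(C₀ / C) / k = ln(4.879 / 3.84) / 0.01998
  = ln(1.271) / 0.01998 = 0.2398 / 0.01998 = 12.00 h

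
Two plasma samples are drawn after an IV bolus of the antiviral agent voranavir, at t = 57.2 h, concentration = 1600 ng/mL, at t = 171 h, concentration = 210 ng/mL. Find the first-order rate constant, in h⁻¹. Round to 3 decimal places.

k = ln(C₁/C₂) / (t₂ − t₁) = ln(1600/210) / (171 − 57.2)
  = 2.031 / 113.8 = 0.01785 h⁻¹

0.018 h⁻¹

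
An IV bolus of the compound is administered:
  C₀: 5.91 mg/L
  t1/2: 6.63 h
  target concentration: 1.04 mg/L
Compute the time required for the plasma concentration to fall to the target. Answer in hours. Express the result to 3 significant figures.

k = ln2 / t½ = 0.693147 / 6.63 = 0.1045 h⁻¹
t = ln(C₀ / C) / k = ln(5.910 / 1.04) / 0.1045
  = ln(5.683) / 0.1045 = 1.737 / 0.1045 = 16.62 h

16.6 h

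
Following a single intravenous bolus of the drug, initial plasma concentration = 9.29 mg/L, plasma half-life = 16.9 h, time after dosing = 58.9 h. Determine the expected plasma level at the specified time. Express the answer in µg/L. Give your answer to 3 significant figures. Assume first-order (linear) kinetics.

830 µg/L

k = ln2 / t½ = 0.693147 / 16.9 = 0.04101 h⁻¹
C = C₀ · e^(−k·t) = 9.290 × e^(−0.04101 × 58.9)
  = 9.290 × 0.08932 = 0.8298 mg/L
Convert: 0.8298 mg/L × 1000 = 829.8 µg/L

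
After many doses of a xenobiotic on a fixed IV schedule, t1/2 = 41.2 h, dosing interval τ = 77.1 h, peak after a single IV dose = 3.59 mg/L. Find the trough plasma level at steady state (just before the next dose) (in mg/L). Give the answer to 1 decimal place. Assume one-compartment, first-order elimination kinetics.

1.4 mg/L

k = ln2 / t½ = 0.693147 / 41.2 = 0.01682 h⁻¹
e^(−kτ) = e^(−0.01682 × 77.1) = 0.2734
Accumulation ratio R = 1 / (1 − e^(−kτ)) = 1 / (1 − 0.2734) = 1.376
Steady-state trough = C₀ × R × e^(−kτ) = 3.59 × 1.376 × 0.2734 = 1.351 mg/L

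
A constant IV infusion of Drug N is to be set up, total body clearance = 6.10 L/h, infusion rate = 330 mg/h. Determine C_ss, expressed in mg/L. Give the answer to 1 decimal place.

54.1 mg/L

At steady state Css = R₀ / CL = 330 / 6.100 = 54.10 mg/L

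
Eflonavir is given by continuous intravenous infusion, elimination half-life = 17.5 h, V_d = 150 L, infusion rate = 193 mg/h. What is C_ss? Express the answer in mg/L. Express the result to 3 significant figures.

32.5 mg/L

k = ln2 / t½ = 0.693147 / 17.5 = 0.03961 h⁻¹
CL = k × Vd = 0.03961 × 150 = 5.942 L/h
At steady state Css = R₀ / CL = 193 / 5.942 = 32.48 mg/L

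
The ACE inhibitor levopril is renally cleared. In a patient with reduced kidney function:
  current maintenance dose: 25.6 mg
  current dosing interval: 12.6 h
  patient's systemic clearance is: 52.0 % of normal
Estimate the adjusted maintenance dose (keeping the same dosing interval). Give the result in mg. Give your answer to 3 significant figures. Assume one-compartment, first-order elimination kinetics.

13.3 mg

To keep the same average steady-state level, dosing rate must scale with clearance.
CL ratio = 52.0 / 100 = 0.5200
New dose (same interval) = 25.6 × 0.5200 = 13.31 mg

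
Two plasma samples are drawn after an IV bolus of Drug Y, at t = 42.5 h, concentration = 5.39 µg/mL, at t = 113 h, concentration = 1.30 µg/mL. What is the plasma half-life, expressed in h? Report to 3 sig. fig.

k = ln(C₁/C₂) / (t₂ − t₁) = ln(5.39/1.30) / (113 − 42.5)
  = 1.422 / 70.50 = 0.02017 h⁻¹
t½ = ln2 / k = 0.693147 / 0.02017 = 34.37 h

34.4 h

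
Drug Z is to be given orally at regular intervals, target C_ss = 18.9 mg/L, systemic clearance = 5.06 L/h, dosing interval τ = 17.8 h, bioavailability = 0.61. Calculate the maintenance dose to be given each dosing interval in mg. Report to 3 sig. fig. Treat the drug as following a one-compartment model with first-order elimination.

At steady state, F × (Dose/τ) = Css × CL.
Dose = Css × CL × τ / F = 18.9 × 5.060 × 17.8 / 0.61 = 2791 mg

2790 mg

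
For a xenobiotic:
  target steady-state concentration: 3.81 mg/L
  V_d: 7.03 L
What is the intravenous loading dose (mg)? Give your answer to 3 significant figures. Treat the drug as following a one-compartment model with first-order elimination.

LD = Css × Vd = 3.81 × 7.03 = 26.78 mg

26.8 mg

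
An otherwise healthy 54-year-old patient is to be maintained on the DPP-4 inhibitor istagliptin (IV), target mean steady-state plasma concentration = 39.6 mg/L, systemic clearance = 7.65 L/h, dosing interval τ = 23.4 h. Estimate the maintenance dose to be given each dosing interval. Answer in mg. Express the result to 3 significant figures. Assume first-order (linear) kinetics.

7090 mg

At steady state, Dose/τ = Css × CL.
Dose = Css × CL × τ = 39.6 × 7.650 × 23.4 = 7089 mg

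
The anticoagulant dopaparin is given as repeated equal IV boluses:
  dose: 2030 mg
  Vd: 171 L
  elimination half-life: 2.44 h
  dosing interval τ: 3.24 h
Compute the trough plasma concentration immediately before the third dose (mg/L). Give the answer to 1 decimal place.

6.6 mg/L

C₀ per dose = Dose / Vd = 2030 / 171 = 11.87 mg/L
k = ln2 / t½ = 0.693147 / 2.44 = 0.2841 h⁻¹
Fraction remaining after one interval: r = e^(−kτ) = e^(−0.2841 × 3.24) = 0.3983
Before dose 3, 2 doses have been given (aged 1τ, 2τ).
C_trough = C₀ × (r + r²) = 11.87 × (0.3983 + 0.1586) = 6.610 mg/L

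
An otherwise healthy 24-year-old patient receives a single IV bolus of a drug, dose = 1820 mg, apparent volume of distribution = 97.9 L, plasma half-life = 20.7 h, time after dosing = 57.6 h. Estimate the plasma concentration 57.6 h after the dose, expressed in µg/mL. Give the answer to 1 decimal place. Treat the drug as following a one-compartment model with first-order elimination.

C₀ = Dose / Vd = 1820 / 97.9 = 18.59 mg/L
k = ln2 / t½ = 0.693147 / 20.7 = 0.03349 h⁻¹
C = C₀ · e^(−k·t) = 18.59 × e^(−0.03349 × 57.6)
  = 18.59 × 0.1453 = 2.701 mg/L
(2.701 mg/L = 2.701 µg/mL)

2.7 µg/mL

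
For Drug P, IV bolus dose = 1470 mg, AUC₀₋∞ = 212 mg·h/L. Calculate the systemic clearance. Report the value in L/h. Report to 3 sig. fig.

CL = Dose / AUC = 1470 / 212 = 6.934 L/h

6.93 L/h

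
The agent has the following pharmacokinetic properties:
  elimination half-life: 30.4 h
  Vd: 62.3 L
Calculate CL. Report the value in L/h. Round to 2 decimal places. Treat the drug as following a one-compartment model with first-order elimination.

1.42 L/h

k = ln2 / t½ = 0.693147 / 30.4 = 0.02280 h⁻¹
CL = k × Vd = 0.02280 × 62.3 = 1.420 L/h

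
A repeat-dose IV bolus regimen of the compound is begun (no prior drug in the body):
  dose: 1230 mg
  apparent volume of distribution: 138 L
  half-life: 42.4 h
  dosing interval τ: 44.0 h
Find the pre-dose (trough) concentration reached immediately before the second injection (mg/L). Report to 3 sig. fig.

C₀ per dose = Dose / Vd = 1230 / 138 = 8.913 mg/L
k = ln2 / t½ = 0.693147 / 42.4 = 0.01635 h⁻¹
Fraction remaining after one interval: r = e^(−kτ) = e^(−0.01635 × 44.0) = 0.4870
Before dose 2, 1 dose has been given (aged 1τ).
C_trough = C₀ × r = 8.913 × 0.4870 = 4.341 mg/L

4.34 mg/L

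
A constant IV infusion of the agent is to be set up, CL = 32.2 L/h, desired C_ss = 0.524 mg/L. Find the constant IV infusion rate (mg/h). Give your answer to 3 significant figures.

At steady state, infusion rate R₀ = Css × CL = 0.524 × 32.20 = 16.87 mg/h

16.9 mg/h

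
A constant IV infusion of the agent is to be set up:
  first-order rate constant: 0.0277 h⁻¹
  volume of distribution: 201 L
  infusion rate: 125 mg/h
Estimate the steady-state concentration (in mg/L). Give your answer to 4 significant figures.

22.45 mg/L

CL = k × Vd = 0.02770 × 201 = 5.568 L/h
At steady state Css = R₀ / CL = 125 / 5.568 = 22.45 mg/L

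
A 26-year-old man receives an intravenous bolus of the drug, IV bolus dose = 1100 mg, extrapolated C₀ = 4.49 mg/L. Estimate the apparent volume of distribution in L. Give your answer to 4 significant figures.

Vd = Dose / C₀ = 1100 / 4.49 = 245.0 L

245.0 L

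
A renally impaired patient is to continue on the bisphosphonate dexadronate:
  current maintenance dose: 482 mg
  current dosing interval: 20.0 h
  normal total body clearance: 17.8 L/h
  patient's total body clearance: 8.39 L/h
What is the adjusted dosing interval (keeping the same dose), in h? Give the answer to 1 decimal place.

To keep the same average steady-state level, dosing rate must scale with clearance.
CL ratio = 8.39 / 17.8 = 0.4713
New interval (same dose) = 20.0 / 0.4713 = 42.44 h

42.4 h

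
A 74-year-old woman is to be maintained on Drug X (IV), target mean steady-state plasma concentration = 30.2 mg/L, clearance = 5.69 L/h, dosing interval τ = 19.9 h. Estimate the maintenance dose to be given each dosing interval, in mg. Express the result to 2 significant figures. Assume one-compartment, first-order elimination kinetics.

3400 mg

At steady state, Dose/τ = Css × CL.
Dose = Css × CL × τ = 30.2 × 5.690 × 19.9 = 3420 mg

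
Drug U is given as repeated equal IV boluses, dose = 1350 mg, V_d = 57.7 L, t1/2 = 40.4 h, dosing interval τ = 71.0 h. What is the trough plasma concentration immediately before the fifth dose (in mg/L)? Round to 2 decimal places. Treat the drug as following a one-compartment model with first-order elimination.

C₀ per dose = Dose / Vd = 1350 / 57.7 = 23.40 mg/L
k = ln2 / t½ = 0.693147 / 40.4 = 0.01716 h⁻¹
Fraction remaining after one interval: r = e^(−kτ) = e^(−0.01716 × 71.0) = 0.2957
Before dose 5, 4 doses have been given (aged 1τ, 2τ, 3τ, 4τ).
C_trough = C₀ × (r + r² + … + r^4) = C₀ × r(1−r^4)/(1−r)
        = 23.40 × 0.2957 × (1 − 0.007645) / (1 − 0.2957) = 9.749 mg/L

9.75 mg/L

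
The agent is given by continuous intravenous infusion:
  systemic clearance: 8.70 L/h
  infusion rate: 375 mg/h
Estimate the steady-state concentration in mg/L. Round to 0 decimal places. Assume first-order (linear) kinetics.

At steady state Css = R₀ / CL = 375 / 8.700 = 43.10 mg/L

43 mg/L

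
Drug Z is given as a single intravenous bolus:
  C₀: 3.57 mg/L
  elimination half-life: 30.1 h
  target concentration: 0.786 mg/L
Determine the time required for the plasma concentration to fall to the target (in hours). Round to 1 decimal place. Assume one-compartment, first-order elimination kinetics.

65.7 h

k = ln2 / t½ = 0.693147 / 30.1 = 0.02303 h⁻¹
t = ln(C₀ / C) / k = ln(3.570 / 0.786) / 0.02303
  = ln(4.542) / 0.02303 = 1.513 / 0.02303 = 65.70 h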